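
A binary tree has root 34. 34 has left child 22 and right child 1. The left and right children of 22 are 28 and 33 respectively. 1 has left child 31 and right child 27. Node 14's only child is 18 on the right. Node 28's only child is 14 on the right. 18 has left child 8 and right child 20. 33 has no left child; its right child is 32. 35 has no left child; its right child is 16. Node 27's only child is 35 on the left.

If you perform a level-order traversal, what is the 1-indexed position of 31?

Level-order visits nodes level by level from the root, left to right within each level.
Level 0: 34
Level 1: 22, 1
Level 2: 28, 33, 31, 27
Level 3: 14, 32, 35
Level 4: 18, 16
Level 5: 8, 20
Full level-order sequence: 34, 22, 1, 28, 33, 31, 27, 14, 32, 35, 18, 16, 8, 20.

6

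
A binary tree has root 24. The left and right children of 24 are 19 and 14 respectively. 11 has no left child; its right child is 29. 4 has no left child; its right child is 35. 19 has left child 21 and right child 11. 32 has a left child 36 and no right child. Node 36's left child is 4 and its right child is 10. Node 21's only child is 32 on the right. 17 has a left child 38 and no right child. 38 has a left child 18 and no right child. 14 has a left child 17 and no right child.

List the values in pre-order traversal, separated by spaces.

Pre-order visits the node, then its left subtree, then its right subtree.
Visit 24.
At 24: go left to 19.
  Visit 19.
  At 19: go left to 21.
    Visit 21.
    At 21: no left child.
    At 21: go right to 32.
      Visit 32.
      At 32: go left to 36.
        Visit 36.
        At 36: go left to 4.
          Visit 4.
          At 4: no left child.
          At 4: go right to 35.
            35 is a leaf — visit 35.
        At 36: go right to 10.
          10 is a leaf — visit 10.
      At 32: no right child.
  At 19: go right to 11.
    Visit 11.
    At 11: no left child.
    At 11: go right to 29.
      29 is a leaf — visit 29.
At 24: go right to 14.
  Visit 14.
  At 14: go left to 17.
    Visit 17.
    At 17: go left to 38.
      Visit 38.
      At 38: go left to 18.
        18 is a leaf — visit 18.
      At 38: no right child.
    At 17: no right child.
  At 14: no right child.

24 19 21 32 36 4 35 10 11 29 14 17 38 18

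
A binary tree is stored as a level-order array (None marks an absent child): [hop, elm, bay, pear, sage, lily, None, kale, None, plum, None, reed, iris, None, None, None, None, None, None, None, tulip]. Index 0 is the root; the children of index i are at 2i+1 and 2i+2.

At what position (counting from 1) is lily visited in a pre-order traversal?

9

Pre-order visits the node, then its left subtree, then its right subtree.
Visit hop.
At hop: go left to elm.
  Visit elm.
  At elm: go left to pear.
    Visit pear.
    At pear: go left to kale.
      kale is a leaf — visit kale.
    At pear: no right child.
  At elm: go right to sage.
    Visit sage.
    At sage: go left to plum.
      Visit plum.
      At plum: no left child.
      At plum: go right to tulip.
        tulip is a leaf — visit tulip.
    At sage: no right child.
At hop: go right to bay.
  Visit bay.
  At bay: go left to lily.
    Visit lily.
    At lily: go left to reed.
      reed is a leaf — visit reed.
    At lily: go right to iris.
      iris is a leaf — visit iris.
  At bay: no right child.
Full pre-order sequence: hop, elm, pear, kale, sage, plum, tulip, bay, lily, reed, iris.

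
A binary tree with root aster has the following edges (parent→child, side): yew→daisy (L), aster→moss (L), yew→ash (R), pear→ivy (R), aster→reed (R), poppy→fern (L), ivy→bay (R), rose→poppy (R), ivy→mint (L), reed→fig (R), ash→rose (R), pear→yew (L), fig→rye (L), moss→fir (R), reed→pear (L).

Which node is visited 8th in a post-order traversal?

Post-order visits the left subtree, then the right subtree, then the node.
At aster: go left to moss.
  At moss: no left child.
  At moss: go right to fir.
    fir is a leaf — visit fir.
  Visit moss.
At aster: go right to reed.
  At reed: go left to pear.
    At pear: go left to yew.
      At yew: go left to daisy.
        daisy is a leaf — visit daisy.
      At yew: go right to ash.
        At ash: no left child.
        At ash: go right to rose.
          At rose: no left child.
          At rose: go right to poppy.
            At poppy: go left to fern.
              fern is a leaf — visit fern.
            At poppy: no right child.
            Visit poppy.
          Visit rose.
        Visit ash.
      Visit yew.
    At pear: go right to ivy.
      At ivy: go left to mint.
        mint is a leaf — visit mint.
      At ivy: go right to bay.
        bay is a leaf — visit bay.
      Visit ivy.
    Visit pear.
  At reed: go right to fig.
    At fig: go left to rye.
      rye is a leaf — visit rye.
    At fig: no right child.
    Visit fig.
  Visit reed.
Visit aster.
Full post-order sequence: fir, moss, daisy, fern, poppy, rose, ash, yew, mint, bay, ivy, pear, rye, fig, reed, aster.

yew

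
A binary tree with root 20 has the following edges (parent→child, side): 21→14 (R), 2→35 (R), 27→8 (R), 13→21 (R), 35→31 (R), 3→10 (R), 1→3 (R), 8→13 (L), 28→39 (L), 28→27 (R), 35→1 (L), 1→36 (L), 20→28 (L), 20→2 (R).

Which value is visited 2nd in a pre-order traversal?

28

Pre-order visits the node, then its left subtree, then its right subtree.
Visit 20.
At 20: go left to 28.
  Visit 28.
  At 28: go left to 39.
    39 is a leaf — visit 39.
  At 28: go right to 27.
    Visit 27.
    At 27: no left child.
    At 27: go right to 8.
      Visit 8.
      At 8: go left to 13.
        Visit 13.
        At 13: no left child.
        At 13: go right to 21.
          Visit 21.
          At 21: no left child.
          At 21: go right to 14.
            14 is a leaf — visit 14.
      At 8: no right child.
At 20: go right to 2.
  Visit 2.
  At 2: no left child.
  At 2: go right to 35.
    Visit 35.
    At 35: go left to 1.
      Visit 1.
      At 1: go left to 36.
        36 is a leaf — visit 36.
      At 1: go right to 3.
        Visit 3.
        At 3: no left child.
        At 3: go right to 10.
          10 is a leaf — visit 10.
    At 35: go right to 31.
      31 is a leaf — visit 31.
Full pre-order sequence: 20, 28, 39, 27, 8, 13, 21, 14, 2, 35, 1, 36, 3, 10, 31.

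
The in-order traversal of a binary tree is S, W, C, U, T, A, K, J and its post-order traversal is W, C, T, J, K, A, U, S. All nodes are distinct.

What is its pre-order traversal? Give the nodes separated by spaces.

S U C W A T K J

The last element of post-order is the root; it splits in-order into left and right subtrees.
Root S: left subtree has 0 nodes { }, right has 7 {W, C, U, T, A, K, J}.
  Root U: left subtree has 2 nodes {W, C}, right has 4 {T, A, K, J}.
    Root C: left subtree has 1 node {W}, right has 0 { }.
    Root A: left subtree has 1 node {T}, right has 2 {K, J}.
      Root K: left subtree has 0 nodes { }, right has 1 {J}.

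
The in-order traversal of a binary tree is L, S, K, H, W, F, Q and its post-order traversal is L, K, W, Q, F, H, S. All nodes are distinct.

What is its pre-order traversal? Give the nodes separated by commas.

The last element of post-order is the root; it splits in-order into left and right subtrees.
Root S: left subtree has 1 node {L}, right has 5 {K, H, W, F, Q}.
  Root H: left subtree has 1 node {K}, right has 3 {W, F, Q}.
    Root F: left subtree has 1 node {W}, right has 1 {Q}.

S, L, H, K, F, W, Q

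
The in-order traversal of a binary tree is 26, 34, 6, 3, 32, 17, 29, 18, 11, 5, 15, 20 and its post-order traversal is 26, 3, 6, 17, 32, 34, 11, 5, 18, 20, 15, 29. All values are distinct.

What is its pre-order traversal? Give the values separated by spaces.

29 34 26 32 6 3 17 15 18 5 11 20

The last element of post-order is the root; it splits in-order into left and right subtrees.
Root 29: left subtree has 6 nodes {26, 34, 6, 3, 32, 17}, right has 5 {18, 11, 5, 15, 20}.
  Root 34: left subtree has 1 node {26}, right has 4 {6, 3, 32, 17}.
    Root 32: left subtree has 2 nodes {6, 3}, right has 1 {17}.
      Root 6: left subtree has 0 nodes { }, right has 1 {3}.
  Root 15: left subtree has 3 nodes {18, 11, 5}, right has 1 {20}.
    Root 18: left subtree has 0 nodes { }, right has 2 {11, 5}.
      Root 5: left subtree has 1 node {11}, right has 0 { }.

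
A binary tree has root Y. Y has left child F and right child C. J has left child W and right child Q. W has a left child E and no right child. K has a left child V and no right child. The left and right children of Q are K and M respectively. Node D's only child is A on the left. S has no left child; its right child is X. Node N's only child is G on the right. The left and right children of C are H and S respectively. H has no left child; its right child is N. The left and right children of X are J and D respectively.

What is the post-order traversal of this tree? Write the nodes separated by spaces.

Post-order visits the left subtree, then the right subtree, then the node.
At Y: go left to F.
  F is a leaf — visit F.
At Y: go right to C.
  At C: go left to H.
    At H: no left child.
    At H: go right to N.
      At N: no left child.
      At N: go right to G.
        G is a leaf — visit G.
      Visit N.
    Visit H.
  At C: go right to S.
    At S: no left child.
    At S: go right to X.
      At X: go left to J.
        At J: go left to W.
          At W: go left to E.
            E is a leaf — visit E.
          At W: no right child.
          Visit W.
        At J: go right to Q.
          At Q: go left to K.
            At K: go left to V.
              V is a leaf — visit V.
            At K: no right child.
            Visit K.
          At Q: go right to M.
            M is a leaf — visit M.
          Visit Q.
        Visit J.
      At X: go right to D.
        At D: go left to A.
          A is a leaf — visit A.
        At D: no right child.
        Visit D.
      Visit X.
    Visit S.
  Visit C.
Visit Y.

F G N H E W V K M Q J A D X S C Y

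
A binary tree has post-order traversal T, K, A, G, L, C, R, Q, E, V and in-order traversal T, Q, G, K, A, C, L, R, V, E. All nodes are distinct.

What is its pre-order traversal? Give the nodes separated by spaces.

V Q T R C G A K L E

The last element of post-order is the root; it splits in-order into left and right subtrees.
Root V: left subtree has 8 nodes {T, Q, G, K, A, C, L, R}, right has 1 {E}.
  Root Q: left subtree has 1 node {T}, right has 6 {G, K, A, C, L, R}.
    Root R: left subtree has 5 nodes {G, K, A, C, L}, right has 0 { }.
      Root C: left subtree has 3 nodes {G, K, A}, right has 1 {L}.
        Root G: left subtree has 0 nodes { }, right has 2 {K, A}.
          Root A: left subtree has 1 node {K}, right has 0 { }.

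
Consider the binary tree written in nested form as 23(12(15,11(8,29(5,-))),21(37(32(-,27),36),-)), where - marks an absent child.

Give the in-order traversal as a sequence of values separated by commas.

In-order visits the left subtree, then the node, then the right subtree.
At 23: go left to 12.
  At 12: go left to 15.
    15 is a leaf — visit 15.
  Visit 12.
  At 12: go right to 11.
    At 11: go left to 8.
      8 is a leaf — visit 8.
    Visit 11.
    At 11: go right to 29.
      At 29: go left to 5.
        5 is a leaf — visit 5.
      Visit 29.
      At 29: no right child.
Visit 23.
At 23: go right to 21.
  At 21: go left to 37.
    At 37: go left to 32.
      At 32: no left child.
      Visit 32.
      At 32: go right to 27.
        27 is a leaf — visit 27.
    Visit 37.
    At 37: go right to 36.
      36 is a leaf — visit 36.
  Visit 21.
  At 21: no right child.

15, 12, 8, 11, 5, 29, 23, 32, 27, 37, 36, 21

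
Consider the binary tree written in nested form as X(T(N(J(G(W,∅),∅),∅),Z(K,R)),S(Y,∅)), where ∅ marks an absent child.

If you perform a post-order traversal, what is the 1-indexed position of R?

Post-order visits the left subtree, then the right subtree, then the node.
At X: go left to T.
  At T: go left to N.
    At N: go left to J.
      At J: go left to G.
        At G: go left to W.
          W is a leaf — visit W.
        At G: no right child.
        Visit G.
      At J: no right child.
      Visit J.
    At N: no right child.
    Visit N.
  At T: go right to Z.
    At Z: go left to K.
      K is a leaf — visit K.
    At Z: go right to R.
      R is a leaf — visit R.
    Visit Z.
  Visit T.
At X: go right to S.
  At S: go left to Y.
    Y is a leaf — visit Y.
  At S: no right child.
  Visit S.
Visit X.
Full post-order sequence: W, G, J, N, K, R, Z, T, Y, S, X.

6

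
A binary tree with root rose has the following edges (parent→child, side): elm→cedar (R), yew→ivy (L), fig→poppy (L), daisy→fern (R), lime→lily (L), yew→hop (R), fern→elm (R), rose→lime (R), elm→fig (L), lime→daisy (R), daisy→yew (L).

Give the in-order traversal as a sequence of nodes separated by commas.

rose, lily, lime, ivy, yew, hop, daisy, fern, poppy, fig, elm, cedar

In-order visits the left subtree, then the node, then the right subtree.
At rose: no left child.
Visit rose.
At rose: go right to lime.
  At lime: go left to lily.
    lily is a leaf — visit lily.
  Visit lime.
  At lime: go right to daisy.
    At daisy: go left to yew.
      At yew: go left to ivy.
        ivy is a leaf — visit ivy.
      Visit yew.
      At yew: go right to hop.
        hop is a leaf — visit hop.
    Visit daisy.
    At daisy: go right to fern.
      At fern: no left child.
      Visit fern.
      At fern: go right to elm.
        At elm: go left to fig.
          At fig: go left to poppy.
            poppy is a leaf — visit poppy.
          Visit fig.
          At fig: no right child.
        Visit elm.
        At elm: go right to cedar.
          cedar is a leaf — visit cedar.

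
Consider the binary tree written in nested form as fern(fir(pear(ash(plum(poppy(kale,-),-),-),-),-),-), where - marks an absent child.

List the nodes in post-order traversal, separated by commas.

kale, poppy, plum, ash, pear, fir, fern

Post-order visits the left subtree, then the right subtree, then the node.
At fern: go left to fir.
  At fir: go left to pear.
    At pear: go left to ash.
      At ash: go left to plum.
        At plum: go left to poppy.
          At poppy: go left to kale.
            kale is a leaf — visit kale.
          At poppy: no right child.
          Visit poppy.
        At plum: no right child.
        Visit plum.
      At ash: no right child.
      Visit ash.
    At pear: no right child.
    Visit pear.
  At fir: no right child.
  Visit fir.
At fern: no right child.
Visit fern.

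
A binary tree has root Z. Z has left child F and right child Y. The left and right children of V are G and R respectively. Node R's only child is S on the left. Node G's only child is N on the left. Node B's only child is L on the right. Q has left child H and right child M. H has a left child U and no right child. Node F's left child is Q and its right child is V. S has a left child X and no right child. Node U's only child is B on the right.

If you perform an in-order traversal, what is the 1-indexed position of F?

7

In-order visits the left subtree, then the node, then the right subtree.
At Z: go left to F.
  At F: go left to Q.
    At Q: go left to H.
      At H: go left to U.
        At U: no left child.
        Visit U.
        At U: go right to B.
          At B: no left child.
          Visit B.
          At B: go right to L.
            L is a leaf — visit L.
      Visit H.
      At H: no right child.
    Visit Q.
    At Q: go right to M.
      M is a leaf — visit M.
  Visit F.
  At F: go right to V.
    At V: go left to G.
      At G: go left to N.
        N is a leaf — visit N.
      Visit G.
      At G: no right child.
    Visit V.
    At V: go right to R.
      At R: go left to S.
        At S: go left to X.
          X is a leaf — visit X.
        Visit S.
        At S: no right child.
      Visit R.
      At R: no right child.
Visit Z.
At Z: go right to Y.
  Y is a leaf — visit Y.
Full in-order sequence: U, B, L, H, Q, M, F, N, G, V, X, S, R, Z, Y.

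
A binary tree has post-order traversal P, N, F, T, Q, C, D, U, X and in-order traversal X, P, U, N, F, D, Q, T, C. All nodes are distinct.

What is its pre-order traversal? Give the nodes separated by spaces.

X U P D F N C Q T

The last element of post-order is the root; it splits in-order into left and right subtrees.
Root X: left subtree has 0 nodes { }, right has 8 {P, U, N, F, D, Q, T, C}.
  Root U: left subtree has 1 node {P}, right has 6 {N, F, D, Q, T, C}.
    Root D: left subtree has 2 nodes {N, F}, right has 3 {Q, T, C}.
      Root F: left subtree has 1 node {N}, right has 0 { }.
      Root C: left subtree has 2 nodes {Q, T}, right has 0 { }.
        Root Q: left subtree has 0 nodes { }, right has 1 {T}.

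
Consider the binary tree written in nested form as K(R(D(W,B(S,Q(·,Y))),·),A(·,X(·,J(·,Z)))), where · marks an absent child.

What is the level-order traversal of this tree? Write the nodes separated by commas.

K, R, A, D, X, W, B, J, S, Q, Z, Y

Level-order visits nodes level by level from the root, left to right within each level.
Level 0: K
Level 1: R, A
Level 2: D, X
Level 3: W, B, J
Level 4: S, Q, Z
Level 5: Y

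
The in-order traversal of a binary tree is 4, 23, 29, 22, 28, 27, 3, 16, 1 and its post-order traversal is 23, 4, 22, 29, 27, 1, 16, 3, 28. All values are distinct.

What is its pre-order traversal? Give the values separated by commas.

28, 29, 4, 23, 22, 3, 27, 16, 1

The last element of post-order is the root; it splits in-order into left and right subtrees.
Root 28: left subtree has 4 nodes {4, 23, 29, 22}, right has 4 {27, 3, 16, 1}.
  Root 29: left subtree has 2 nodes {4, 23}, right has 1 {22}.
    Root 4: left subtree has 0 nodes { }, right has 1 {23}.
  Root 3: left subtree has 1 node {27}, right has 2 {16, 1}.
    Root 16: left subtree has 0 nodes { }, right has 1 {1}.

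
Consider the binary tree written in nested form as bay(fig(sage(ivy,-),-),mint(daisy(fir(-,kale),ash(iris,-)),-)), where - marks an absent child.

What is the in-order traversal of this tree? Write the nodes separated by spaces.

ivy sage fig bay fir kale daisy iris ash mint

In-order visits the left subtree, then the node, then the right subtree.
At bay: go left to fig.
  At fig: go left to sage.
    At sage: go left to ivy.
      ivy is a leaf — visit ivy.
    Visit sage.
    At sage: no right child.
  Visit fig.
  At fig: no right child.
Visit bay.
At bay: go right to mint.
  At mint: go left to daisy.
    At daisy: go left to fir.
      At fir: no left child.
      Visit fir.
      At fir: go right to kale.
        kale is a leaf — visit kale.
    Visit daisy.
    At daisy: go right to ash.
      At ash: go left to iris.
        iris is a leaf — visit iris.
      Visit ash.
      At ash: no right child.
  Visit mint.
  At mint: no right child.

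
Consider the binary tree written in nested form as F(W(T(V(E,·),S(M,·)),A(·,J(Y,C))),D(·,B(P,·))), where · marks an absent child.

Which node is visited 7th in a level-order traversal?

Level-order visits nodes level by level from the root, left to right within each level.
Level 0: F
Level 1: W, D
Level 2: T, A, B
Level 3: V, S, J, P
Level 4: E, M, Y, C
Full level-order sequence: F, W, D, T, A, B, V, S, J, P, E, M, Y, C.

V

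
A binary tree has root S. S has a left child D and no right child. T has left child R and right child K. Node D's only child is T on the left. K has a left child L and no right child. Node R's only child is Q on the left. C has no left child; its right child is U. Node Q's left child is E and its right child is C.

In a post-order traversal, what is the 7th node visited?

Post-order visits the left subtree, then the right subtree, then the node.
At S: go left to D.
  At D: go left to T.
    At T: go left to R.
      At R: go left to Q.
        At Q: go left to E.
          E is a leaf — visit E.
        At Q: go right to C.
          At C: no left child.
          At C: go right to U.
            U is a leaf — visit U.
          Visit C.
        Visit Q.
      At R: no right child.
      Visit R.
    At T: go right to K.
      At K: go left to L.
        L is a leaf — visit L.
      At K: no right child.
      Visit K.
    Visit T.
  At D: no right child.
  Visit D.
At S: no right child.
Visit S.
Full post-order sequence: E, U, C, Q, R, L, K, T, D, S.

K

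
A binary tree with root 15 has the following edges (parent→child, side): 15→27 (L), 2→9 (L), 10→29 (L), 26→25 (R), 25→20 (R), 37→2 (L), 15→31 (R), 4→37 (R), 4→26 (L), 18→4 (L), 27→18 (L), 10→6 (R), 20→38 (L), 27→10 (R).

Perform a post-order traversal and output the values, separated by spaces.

38 20 25 26 9 2 37 4 18 29 6 10 27 31 15

Post-order visits the left subtree, then the right subtree, then the node.
At 15: go left to 27.
  At 27: go left to 18.
    At 18: go left to 4.
      At 4: go left to 26.
        At 26: no left child.
        At 26: go right to 25.
          At 25: no left child.
          At 25: go right to 20.
            At 20: go left to 38.
              38 is a leaf — visit 38.
            At 20: no right child.
            Visit 20.
          Visit 25.
        Visit 26.
      At 4: go right to 37.
        At 37: go left to 2.
          At 2: go left to 9.
            9 is a leaf — visit 9.
          At 2: no right child.
          Visit 2.
        At 37: no right child.
        Visit 37.
      Visit 4.
    At 18: no right child.
    Visit 18.
  At 27: go right to 10.
    At 10: go left to 29.
      29 is a leaf — visit 29.
    At 10: go right to 6.
      6 is a leaf — visit 6.
    Visit 10.
  Visit 27.
At 15: go right to 31.
  31 is a leaf — visit 31.
Visit 15.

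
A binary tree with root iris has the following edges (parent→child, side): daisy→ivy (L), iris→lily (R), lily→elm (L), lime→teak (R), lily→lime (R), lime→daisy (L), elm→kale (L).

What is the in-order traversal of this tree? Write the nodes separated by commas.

iris, kale, elm, lily, ivy, daisy, lime, teak

In-order visits the left subtree, then the node, then the right subtree.
At iris: no left child.
Visit iris.
At iris: go right to lily.
  At lily: go left to elm.
    At elm: go left to kale.
      kale is a leaf — visit kale.
    Visit elm.
    At elm: no right child.
  Visit lily.
  At lily: go right to lime.
    At lime: go left to daisy.
      At daisy: go left to ivy.
        ivy is a leaf — visit ivy.
      Visit daisy.
      At daisy: no right child.
    Visit lime.
    At lime: go right to teak.
      teak is a leaf — visit teak.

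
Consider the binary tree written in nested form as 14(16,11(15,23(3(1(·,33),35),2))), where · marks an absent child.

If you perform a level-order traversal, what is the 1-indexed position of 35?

Level-order visits nodes level by level from the root, left to right within each level.
Level 0: 14
Level 1: 16, 11
Level 2: 15, 23
Level 3: 3, 2
Level 4: 1, 35
Level 5: 33
Full level-order sequence: 14, 16, 11, 15, 23, 3, 2, 1, 35, 33.

9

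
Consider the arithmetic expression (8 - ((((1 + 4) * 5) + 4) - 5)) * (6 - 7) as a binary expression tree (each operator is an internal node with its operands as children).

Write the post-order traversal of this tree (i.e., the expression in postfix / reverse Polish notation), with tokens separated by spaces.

8 1 4 + 5 * 4 + 5 - - 6 7 - *

Post-order on an expression tree gives postfix notation: for each operator, emit left operand, right operand, then the operator.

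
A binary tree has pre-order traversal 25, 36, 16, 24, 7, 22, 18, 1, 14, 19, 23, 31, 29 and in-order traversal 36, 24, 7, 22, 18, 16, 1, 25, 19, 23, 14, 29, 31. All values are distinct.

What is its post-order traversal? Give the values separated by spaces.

The first element of pre-order is the root; it splits in-order into left and right subtrees.
Root 25: left subtree has 7 nodes {36, 24, 7, 22, 18, 16, 1}, right has 5 {19, 23, 14, 29, 31}.
  Root 36: left subtree has 0 nodes { }, right has 6 {24, 7, 22, 18, 16, 1}.
    Root 16: left subtree has 4 nodes {24, 7, 22, 18}, right has 1 {1}.
      Root 24: left subtree has 0 nodes { }, right has 3 {7, 22, 18}.
        Root 7: left subtree has 0 nodes { }, right has 2 {22, 18}.
          Root 22: left subtree has 0 nodes { }, right has 1 {18}.
  Root 14: left subtree has 2 nodes {19, 23}, right has 2 {29, 31}.
    Root 19: left subtree has 0 nodes { }, right has 1 {23}.
    Root 31: left subtree has 1 node {29}, right has 0 { }.

18 22 7 24 1 16 36 23 19 29 31 14 25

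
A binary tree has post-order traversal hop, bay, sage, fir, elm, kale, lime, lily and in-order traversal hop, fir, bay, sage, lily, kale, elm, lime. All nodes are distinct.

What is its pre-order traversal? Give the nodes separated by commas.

lily, fir, hop, sage, bay, lime, kale, elm

The last element of post-order is the root; it splits in-order into left and right subtrees.
Root lily: left subtree has 4 nodes {hop, fir, bay, sage}, right has 3 {kale, elm, lime}.
  Root fir: left subtree has 1 node {hop}, right has 2 {bay, sage}.
    Root sage: left subtree has 1 node {bay}, right has 0 { }.
  Root lime: left subtree has 2 nodes {kale, elm}, right has 0 { }.
    Root kale: left subtree has 0 nodes { }, right has 1 {elm}.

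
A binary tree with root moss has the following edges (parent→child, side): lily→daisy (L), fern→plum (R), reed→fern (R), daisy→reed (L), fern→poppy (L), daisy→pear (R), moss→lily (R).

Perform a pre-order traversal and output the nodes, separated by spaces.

moss lily daisy reed fern poppy plum pear

Pre-order visits the node, then its left subtree, then its right subtree.
Visit moss.
At moss: no left child.
At moss: go right to lily.
  Visit lily.
  At lily: go left to daisy.
    Visit daisy.
    At daisy: go left to reed.
      Visit reed.
      At reed: no left child.
      At reed: go right to fern.
        Visit fern.
        At fern: go left to poppy.
          poppy is a leaf — visit poppy.
        At fern: go right to plum.
          plum is a leaf — visit plum.
    At daisy: go right to pear.
      pear is a leaf — visit pear.
  At lily: no right child.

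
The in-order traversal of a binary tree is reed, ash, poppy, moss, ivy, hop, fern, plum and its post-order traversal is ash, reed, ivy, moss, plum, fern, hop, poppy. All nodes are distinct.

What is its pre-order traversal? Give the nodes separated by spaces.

poppy reed ash hop moss ivy fern plum

The last element of post-order is the root; it splits in-order into left and right subtrees.
Root poppy: left subtree has 2 nodes {reed, ash}, right has 5 {moss, ivy, hop, fern, plum}.
  Root reed: left subtree has 0 nodes { }, right has 1 {ash}.
  Root hop: left subtree has 2 nodes {moss, ivy}, right has 2 {fern, plum}.
    Root moss: left subtree has 0 nodes { }, right has 1 {ivy}.
    Root fern: left subtree has 0 nodes { }, right has 1 {plum}.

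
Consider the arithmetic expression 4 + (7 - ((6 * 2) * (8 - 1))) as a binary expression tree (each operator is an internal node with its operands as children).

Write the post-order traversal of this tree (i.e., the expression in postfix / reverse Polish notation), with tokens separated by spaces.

Post-order on an expression tree gives postfix notation: for each operator, emit left operand, right operand, then the operator.

4 7 6 2 * 8 1 - * - +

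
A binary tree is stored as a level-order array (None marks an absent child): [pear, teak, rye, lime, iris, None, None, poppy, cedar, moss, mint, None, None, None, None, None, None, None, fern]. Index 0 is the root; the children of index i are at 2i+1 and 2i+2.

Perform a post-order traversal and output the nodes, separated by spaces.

Post-order visits the left subtree, then the right subtree, then the node.
At pear: go left to teak.
  At teak: go left to lime.
    At lime: go left to poppy.
      poppy is a leaf — visit poppy.
    At lime: go right to cedar.
      At cedar: no left child.
      At cedar: go right to fern.
        fern is a leaf — visit fern.
      Visit cedar.
    Visit lime.
  At teak: go right to iris.
    At iris: go left to moss.
      moss is a leaf — visit moss.
    At iris: go right to mint.
      mint is a leaf — visit mint.
    Visit iris.
  Visit teak.
At pear: go right to rye.
  rye is a leaf — visit rye.
Visit pear.

poppy fern cedar lime moss mint iris teak rye pear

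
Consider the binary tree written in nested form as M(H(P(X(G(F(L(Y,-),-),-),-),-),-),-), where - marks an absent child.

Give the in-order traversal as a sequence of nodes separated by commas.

In-order visits the left subtree, then the node, then the right subtree.
At M: go left to H.
  At H: go left to P.
    At P: go left to X.
      At X: go left to G.
        At G: go left to F.
          At F: go left to L.
            At L: go left to Y.
              Y is a leaf — visit Y.
            Visit L.
            At L: no right child.
          Visit F.
          At F: no right child.
        Visit G.
        At G: no right child.
      Visit X.
      At X: no right child.
    Visit P.
    At P: no right child.
  Visit H.
  At H: no right child.
Visit M.
At M: no right child.

Y, L, F, G, X, P, H, M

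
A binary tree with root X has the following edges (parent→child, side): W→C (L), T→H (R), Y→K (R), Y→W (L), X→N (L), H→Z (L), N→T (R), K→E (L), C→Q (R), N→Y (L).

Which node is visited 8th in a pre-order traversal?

E

Pre-order visits the node, then its left subtree, then its right subtree.
Visit X.
At X: go left to N.
  Visit N.
  At N: go left to Y.
    Visit Y.
    At Y: go left to W.
      Visit W.
      At W: go left to C.
        Visit C.
        At C: no left child.
        At C: go right to Q.
          Q is a leaf — visit Q.
      At W: no right child.
    At Y: go right to K.
      Visit K.
      At K: go left to E.
        E is a leaf — visit E.
      At K: no right child.
  At N: go right to T.
    Visit T.
    At T: no left child.
    At T: go right to H.
      Visit H.
      At H: go left to Z.
        Z is a leaf — visit Z.
      At H: no right child.
At X: no right child.
Full pre-order sequence: X, N, Y, W, C, Q, K, E, T, H, Z.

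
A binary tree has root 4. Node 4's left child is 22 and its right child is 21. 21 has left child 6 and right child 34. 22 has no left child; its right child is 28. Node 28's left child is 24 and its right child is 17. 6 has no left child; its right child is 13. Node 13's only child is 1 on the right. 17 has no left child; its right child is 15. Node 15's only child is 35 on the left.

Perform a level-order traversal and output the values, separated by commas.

4, 22, 21, 28, 6, 34, 24, 17, 13, 15, 1, 35

Level-order visits nodes level by level from the root, left to right within each level.
Level 0: 4
Level 1: 22, 21
Level 2: 28, 6, 34
Level 3: 24, 17, 13
Level 4: 15, 1
Level 5: 35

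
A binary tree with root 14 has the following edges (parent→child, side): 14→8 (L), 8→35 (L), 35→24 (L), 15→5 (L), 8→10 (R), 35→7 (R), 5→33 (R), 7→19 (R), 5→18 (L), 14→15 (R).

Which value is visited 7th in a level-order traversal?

24

Level-order visits nodes level by level from the root, left to right within each level.
Level 0: 14
Level 1: 8, 15
Level 2: 35, 10, 5
Level 3: 24, 7, 18, 33
Level 4: 19
Full level-order sequence: 14, 8, 15, 35, 10, 5, 24, 7, 18, 33, 19.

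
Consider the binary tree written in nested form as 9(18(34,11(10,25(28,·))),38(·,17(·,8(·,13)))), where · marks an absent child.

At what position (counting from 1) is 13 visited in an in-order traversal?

11

In-order visits the left subtree, then the node, then the right subtree.
At 9: go left to 18.
  At 18: go left to 34.
    34 is a leaf — visit 34.
  Visit 18.
  At 18: go right to 11.
    At 11: go left to 10.
      10 is a leaf — visit 10.
    Visit 11.
    At 11: go right to 25.
      At 25: go left to 28.
        28 is a leaf — visit 28.
      Visit 25.
      At 25: no right child.
Visit 9.
At 9: go right to 38.
  At 38: no left child.
  Visit 38.
  At 38: go right to 17.
    At 17: no left child.
    Visit 17.
    At 17: go right to 8.
      At 8: no left child.
      Visit 8.
      At 8: go right to 13.
        13 is a leaf — visit 13.
Full in-order sequence: 34, 18, 10, 11, 28, 25, 9, 38, 17, 8, 13.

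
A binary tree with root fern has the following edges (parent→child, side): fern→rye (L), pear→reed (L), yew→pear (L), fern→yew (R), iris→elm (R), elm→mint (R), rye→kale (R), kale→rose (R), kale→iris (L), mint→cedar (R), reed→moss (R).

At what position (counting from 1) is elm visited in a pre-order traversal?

Pre-order visits the node, then its left subtree, then its right subtree.
Visit fern.
At fern: go left to rye.
  Visit rye.
  At rye: no left child.
  At rye: go right to kale.
    Visit kale.
    At kale: go left to iris.
      Visit iris.
      At iris: no left child.
      At iris: go right to elm.
        Visit elm.
        At elm: no left child.
        At elm: go right to mint.
          Visit mint.
          At mint: no left child.
          At mint: go right to cedar.
            cedar is a leaf — visit cedar.
    At kale: go right to rose.
      rose is a leaf — visit rose.
At fern: go right to yew.
  Visit yew.
  At yew: go left to pear.
    Visit pear.
    At pear: go left to reed.
      Visit reed.
      At reed: no left child.
      At reed: go right to moss.
        moss is a leaf — visit moss.
    At pear: no right child.
  At yew: no right child.
Full pre-order sequence: fern, rye, kale, iris, elm, mint, cedar, rose, yew, pear, reed, moss.

5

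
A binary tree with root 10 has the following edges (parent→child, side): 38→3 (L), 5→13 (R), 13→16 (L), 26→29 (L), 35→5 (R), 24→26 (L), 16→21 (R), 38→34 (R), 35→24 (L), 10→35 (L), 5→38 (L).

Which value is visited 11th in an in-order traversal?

In-order visits the left subtree, then the node, then the right subtree.
At 10: go left to 35.
  At 35: go left to 24.
    At 24: go left to 26.
      At 26: go left to 29.
        29 is a leaf — visit 29.
      Visit 26.
      At 26: no right child.
    Visit 24.
    At 24: no right child.
  Visit 35.
  At 35: go right to 5.
    At 5: go left to 38.
      At 38: go left to 3.
        3 is a leaf — visit 3.
      Visit 38.
      At 38: go right to 34.
        34 is a leaf — visit 34.
    Visit 5.
    At 5: go right to 13.
      At 13: go left to 16.
        At 16: no left child.
        Visit 16.
        At 16: go right to 21.
          21 is a leaf — visit 21.
      Visit 13.
      At 13: no right child.
Visit 10.
At 10: no right child.
Full in-order sequence: 29, 26, 24, 35, 3, 38, 34, 5, 16, 21, 13, 10.

13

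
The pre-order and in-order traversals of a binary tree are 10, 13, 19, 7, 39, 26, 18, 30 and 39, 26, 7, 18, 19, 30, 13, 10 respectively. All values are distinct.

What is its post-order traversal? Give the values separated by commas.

The first element of pre-order is the root; it splits in-order into left and right subtrees.
Root 10: left subtree has 7 nodes {39, 26, 7, 18, 19, 30, 13}, right has 0 { }.
  Root 13: left subtree has 6 nodes {39, 26, 7, 18, 19, 30}, right has 0 { }.
    Root 19: left subtree has 4 nodes {39, 26, 7, 18}, right has 1 {30}.
      Root 7: left subtree has 2 nodes {39, 26}, right has 1 {18}.
        Root 39: left subtree has 0 nodes { }, right has 1 {26}.

26, 39, 18, 7, 30, 19, 13, 10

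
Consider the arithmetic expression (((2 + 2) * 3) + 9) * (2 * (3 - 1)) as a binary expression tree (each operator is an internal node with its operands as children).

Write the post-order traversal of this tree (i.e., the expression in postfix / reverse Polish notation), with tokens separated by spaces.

Post-order on an expression tree gives postfix notation: for each operator, emit left operand, right operand, then the operator.

2 2 + 3 * 9 + 2 3 1 - * *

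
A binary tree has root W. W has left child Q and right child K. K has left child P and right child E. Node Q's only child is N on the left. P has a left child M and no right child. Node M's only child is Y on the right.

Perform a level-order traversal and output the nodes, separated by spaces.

Level-order visits nodes level by level from the root, left to right within each level.
Level 0: W
Level 1: Q, K
Level 2: N, P, E
Level 3: M
Level 4: Y

W Q K N P E M Y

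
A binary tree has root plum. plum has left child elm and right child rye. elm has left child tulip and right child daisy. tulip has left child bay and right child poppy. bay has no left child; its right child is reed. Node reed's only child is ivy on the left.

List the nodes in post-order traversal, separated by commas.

ivy, reed, bay, poppy, tulip, daisy, elm, rye, plum

Post-order visits the left subtree, then the right subtree, then the node.
At plum: go left to elm.
  At elm: go left to tulip.
    At tulip: go left to bay.
      At bay: no left child.
      At bay: go right to reed.
        At reed: go left to ivy.
          ivy is a leaf — visit ivy.
        At reed: no right child.
        Visit reed.
      Visit bay.
    At tulip: go right to poppy.
      poppy is a leaf — visit poppy.
    Visit tulip.
  At elm: go right to daisy.
    daisy is a leaf — visit daisy.
  Visit elm.
At plum: go right to rye.
  rye is a leaf — visit rye.
Visit plum.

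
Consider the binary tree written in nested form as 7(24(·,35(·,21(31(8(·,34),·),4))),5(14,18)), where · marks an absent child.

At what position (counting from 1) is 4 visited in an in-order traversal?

7

In-order visits the left subtree, then the node, then the right subtree.
At 7: go left to 24.
  At 24: no left child.
  Visit 24.
  At 24: go right to 35.
    At 35: no left child.
    Visit 35.
    At 35: go right to 21.
      At 21: go left to 31.
        At 31: go left to 8.
          At 8: no left child.
          Visit 8.
          At 8: go right to 34.
            34 is a leaf — visit 34.
        Visit 31.
        At 31: no right child.
      Visit 21.
      At 21: go right to 4.
        4 is a leaf — visit 4.
Visit 7.
At 7: go right to 5.
  At 5: go left to 14.
    14 is a leaf — visit 14.
  Visit 5.
  At 5: go right to 18.
    18 is a leaf — visit 18.
Full in-order sequence: 24, 35, 8, 34, 31, 21, 4, 7, 14, 5, 18.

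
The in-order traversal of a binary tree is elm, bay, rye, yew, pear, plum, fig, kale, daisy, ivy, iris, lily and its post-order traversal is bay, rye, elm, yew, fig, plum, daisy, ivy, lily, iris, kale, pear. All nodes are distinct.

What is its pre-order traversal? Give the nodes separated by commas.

pear, yew, elm, rye, bay, kale, plum, fig, iris, ivy, daisy, lily

The last element of post-order is the root; it splits in-order into left and right subtrees.
Root pear: left subtree has 4 nodes {elm, bay, rye, yew}, right has 7 {plum, fig, kale, daisy, ivy, iris, lily}.
  Root yew: left subtree has 3 nodes {elm, bay, rye}, right has 0 { }.
    Root elm: left subtree has 0 nodes { }, right has 2 {bay, rye}.
      Root rye: left subtree has 1 node {bay}, right has 0 { }.
  Root kale: left subtree has 2 nodes {plum, fig}, right has 4 {daisy, ivy, iris, lily}.
    Root plum: left subtree has 0 nodes { }, right has 1 {fig}.
    Root iris: left subtree has 2 nodes {daisy, ivy}, right has 1 {lily}.
      Root ivy: left subtree has 1 node {daisy}, right has 0 { }.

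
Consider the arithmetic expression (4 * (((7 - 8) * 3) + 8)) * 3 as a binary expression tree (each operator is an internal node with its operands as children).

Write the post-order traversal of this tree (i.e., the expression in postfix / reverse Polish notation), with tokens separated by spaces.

4 7 8 - 3 * 8 + * 3 *

Post-order on an expression tree gives postfix notation: for each operator, emit left operand, right operand, then the operator.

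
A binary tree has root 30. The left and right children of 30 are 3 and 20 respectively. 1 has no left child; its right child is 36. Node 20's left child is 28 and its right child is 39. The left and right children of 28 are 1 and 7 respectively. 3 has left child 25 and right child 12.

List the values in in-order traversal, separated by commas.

25, 3, 12, 30, 1, 36, 28, 7, 20, 39

In-order visits the left subtree, then the node, then the right subtree.
At 30: go left to 3.
  At 3: go left to 25.
    25 is a leaf — visit 25.
  Visit 3.
  At 3: go right to 12.
    12 is a leaf — visit 12.
Visit 30.
At 30: go right to 20.
  At 20: go left to 28.
    At 28: go left to 1.
      At 1: no left child.
      Visit 1.
      At 1: go right to 36.
        36 is a leaf — visit 36.
    Visit 28.
    At 28: go right to 7.
      7 is a leaf — visit 7.
  Visit 20.
  At 20: go right to 39.
    39 is a leaf — visit 39.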